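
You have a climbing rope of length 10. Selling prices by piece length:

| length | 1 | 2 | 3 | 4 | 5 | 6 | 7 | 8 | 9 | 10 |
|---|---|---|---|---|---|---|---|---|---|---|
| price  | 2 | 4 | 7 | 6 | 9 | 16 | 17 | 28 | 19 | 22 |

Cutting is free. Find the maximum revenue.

32

Consider every possible first cut. v[k] is the best of p[i]+v[k−i] over all sellable i≤k.
v[1] = 2
v[2] = max(2+2, 4+0) = 4
v[3] = max(2+4, 4+2, 7+0) = 7
v[4] = max(2+7, 4+4, 7+2, 6+0) = 9
v[5] = max(2+9, 4+7, 7+4, 6+2, 9+0) = 11
v[6] = max(2+11, 4+9, 7+7, 6+4, 9+2, 16+0) = 16
v[7] = max(2+16, 4+11, 7+9, …, 16+2, 17+0) = 18
v[8] = max(2+18, 4+16, 7+11, …, 17+2, 28+0) = 28
v[9] = max(2+28, 4+18, 7+16, …, 28+2, 19+0) = 30
v[10] = max(2+30, 4+28, 7+18, …, 19+2, 22+0) = 32
One optimal cutting: 8 + 1 + 1 → €28 + €2 + €2 = €32.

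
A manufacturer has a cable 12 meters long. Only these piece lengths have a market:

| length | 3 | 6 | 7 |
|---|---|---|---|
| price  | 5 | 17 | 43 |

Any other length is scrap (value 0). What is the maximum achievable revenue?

Consider every possible first cut. r[k] is the best of p[i]+r[k−i] over all sellable i≤k.
r[1] = 0
r[2] = 0
r[3] = 5
r[4] = 5
r[5] = 5
r[6] = 17
r[7] = 43
r[8] = 43
r[9] = 43
r[10] = 48  (first piece 3, then r[7]=43)
r[11] = 48
r[12] = 48
One optimal cutting: pieces 7 + 3 with 2 meters of scrap → 48.

48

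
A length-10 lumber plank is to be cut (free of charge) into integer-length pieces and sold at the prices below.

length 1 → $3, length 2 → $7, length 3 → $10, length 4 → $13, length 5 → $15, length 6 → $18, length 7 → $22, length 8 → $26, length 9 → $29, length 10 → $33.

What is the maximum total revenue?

35

Build best[k] bottom-up: best[k] = max over allowed piece i of (p[i] + best[k−i]).
best[1] = 3
best[2] = max(3+3, 7+0) = 7
best[3] = max(3+7, 7+3, 10+0) = 10
best[4] = max(3+10, 7+7, 10+3, 13+0) = 14
best[5] = max(3+14, 7+10, 10+7, 13+3, 15+0) = 17
best[6] = max(3+17, 7+14, 10+10, 13+7, 15+3, 18+0) = 21
best[7] = max(3+21, 7+17, 10+14, …, 18+3, 22+0) = 24
best[8] = max(3+24, 7+21, 10+17, …, 22+3, 26+0) = 28
best[9] = max(3+28, 7+24, 10+21, …, 26+3, 29+0) = 31
best[10] = max(3+31, 7+28, 10+24, …, 29+3, 33+0) = 35
One optimal cutting: 2 + 2 + 2 + 2 + 2 → $7 + $7 + $7 + $7 + $7 = $35.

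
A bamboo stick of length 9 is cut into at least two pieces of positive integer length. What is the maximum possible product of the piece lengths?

Let P[k] be the best product for length k (with at least one cut). For each first piece i, the rest contributes max(k−i, P[k−i]).
P[2] = 1·max(1,0) = 1·1 = 1
P[3] = 1·max(2,1) = 1·2 = 2
P[4] = 2·max(2,1) = 2·2 = 4
P[5] = 2·max(3,2) = 2·3 = 6
P[6] = 3·max(3,2) = 3·3 = 9
P[7] = 2·max(5,6) = 2·6 = 12
P[8] = 2·max(6,9) = 2·9 = 18
P[9] = 3·max(6,9) = 3·9 = 27
One optimal split: 3 + 3 + 3; product 3·3·3 = 27.

27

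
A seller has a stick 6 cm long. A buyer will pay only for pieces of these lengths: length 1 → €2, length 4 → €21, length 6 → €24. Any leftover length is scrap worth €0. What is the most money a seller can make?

Consider every possible first cut. f[k] is the best of p[i]+f[k−i] over all sellable i≤k.
f[1] = 2
f[2] = 4  (first piece 1, then f[1]=2)
f[3] = 6  (first piece 1, then f[2]=4)
f[4] = max(2+6, 21+0) = 21
f[5] = max(2+21, 21+2) = 23
f[6] = max(2+23, 21+4, 24+0) = 25
One optimal cutting: 4 + 1 + 1 → €25.

25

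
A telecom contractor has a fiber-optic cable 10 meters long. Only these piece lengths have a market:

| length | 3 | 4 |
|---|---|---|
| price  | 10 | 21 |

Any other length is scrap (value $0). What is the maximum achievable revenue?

Let r[k] be the best obtainable value from length k. For each k, try every first piece i and keep the best of price[i] + r[k−i].
r[1] = 0
r[2] = 0
r[3] = 10
r[4] = max(10+0, 21+0) = 21
r[5] = max(10+0, 21+0) = 21
r[6] = max(10+10, 21+0) = 21
r[7] = max(10+21, 21+10) = 31
r[8] = max(10+21, 21+21) = 42
r[9] = max(10+21, 21+21) = 42
r[10] = max(10+31, 21+21) = 42
One optimal cutting: pieces 4 + 4 with 2 meters of scrap → $42.

42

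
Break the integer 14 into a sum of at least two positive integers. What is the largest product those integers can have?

Fill prod[k] for k=2..14: at each k try every first piece i and multiply by the better of (k−i) uncut or prod[k−i].
prod[2] = 1·max(1,0) = 1·1 = 1
prod[3] = max(1·2, 2·1) = 2
prod[4] = max(1·3, 2·2, 3·1) = 4
prod[5] = max(1·4, 2·3, 3·2, 4·1) = 6
prod[6] = max(1·6, 2·4, 3·3, 4·2, 5·1) = 9
prod[7] = max(1·9, 2·6, 3·4, 4·3, 5·2, 6·1) = 12
prod[8] = max(1·12, 2·9, 3·6, …, 6·2, 7·1) = 18
prod[9] = max(1·18, 2·12, 3·9, …, 7·2, 8·1) = 27
prod[10] = max(1·27, 2·18, 3·12, …, 8·2, 9·1) = 36
prod[11] = max(1·36, 2·27, 3·18, …, 9·2, 10·1) = 54
prod[12] = max(1·54, 2·36, 3·27, …, 10·2, 11·1) = 81
prod[13] = max(1·81, 2·54, 3·36, …, 11·2, 12·1) = 108
prod[14] = max(1·108, 2·81, 3·54, …, 12·2, 13·1) = 162
One optimal split: 3 + 3 + 3 + 3 + 2; product 3·3·3·3·2 = 162.

162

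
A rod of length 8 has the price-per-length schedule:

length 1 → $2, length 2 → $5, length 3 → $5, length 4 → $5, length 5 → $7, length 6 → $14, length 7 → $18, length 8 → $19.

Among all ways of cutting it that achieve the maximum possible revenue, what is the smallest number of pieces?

2

Let r[k] be the best obtainable value from length k. For each k, try every first piece i and keep the best of price[i] + r[k−i].
r[1] = 2
r[2] = 5
r[3] = 7  (first piece 1, then r[2]=5)
r[4] = 10  (first piece 2, then r[2]=5)
r[5] = 12  (first piece 1, then r[4]=10)
r[6] = 15  (first piece 2, then r[4]=10)
r[7] = 18
r[8] = 20  (first piece 1, then r[7]=18)
Maximum revenue is $20.
Now minimize piece count subject to staying optimal: for each k, pieces[k] = 1 + min over i with p[i]+r[k−i]=r[k] of pieces[k−i].
pieces[5] = 3
pieces[6] = 3
pieces[7] = 1
pieces[8] = 2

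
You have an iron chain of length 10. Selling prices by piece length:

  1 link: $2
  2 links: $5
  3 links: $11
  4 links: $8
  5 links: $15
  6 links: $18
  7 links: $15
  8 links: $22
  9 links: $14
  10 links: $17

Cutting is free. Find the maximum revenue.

35

Consider every possible first cut. r[k] is the best of p[i]+r[k−i] over all sellable i≤k.
r[1] = 2
r[2] = max(2+2, 5+0) = 5
r[3] = max(2+5, 5+2, 11+0) = 11
r[4] = max(2+11, 5+5, 11+2, 8+0) = 13
r[5] = max(2+13, 5+11, 11+5, 8+2, 15+0) = 16
r[6] = max(2+16, 5+13, 11+11, 8+5, 15+2, 18+0) = 22
r[7] = max(2+22, 5+16, 11+13, …, 18+2, 15+0) = 24
r[8] = max(2+24, 5+22, 11+16, …, 15+2, 22+0) = 27
r[9] = max(2+27, 5+24, 11+22, …, 22+2, 14+0) = 33
r[10] = max(2+33, 5+27, 11+24, …, 14+2, 17+0) = 35
One optimal cutting: 3 + 3 + 3 + 1 → $11 + $11 + $11 + $2 = $35.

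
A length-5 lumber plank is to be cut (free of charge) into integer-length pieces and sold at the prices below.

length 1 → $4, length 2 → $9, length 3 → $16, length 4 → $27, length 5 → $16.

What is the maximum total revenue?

31

Consider every possible first cut. R[k] is the best of p[i]+R[k−i] over all sellable i≤k.
R[1] = 4
R[2] = max(4+4, 9+0) = 9
R[3] = max(4+9, 9+4, 16+0) = 16
R[4] = max(4+16, 9+9, 16+4, 27+0) = 27
R[5] = max(4+27, 9+16, 16+9, 27+4, 16+0) = 31
One optimal cutting: 4 + 1 → $27 + $4 = $31.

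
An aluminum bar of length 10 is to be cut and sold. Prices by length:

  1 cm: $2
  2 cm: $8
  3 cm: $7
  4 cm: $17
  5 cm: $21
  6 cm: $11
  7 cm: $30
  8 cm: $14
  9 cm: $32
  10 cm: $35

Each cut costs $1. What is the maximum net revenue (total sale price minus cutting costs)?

41

Consider every possible first cut. net[k] is the best of p[i]+net[k−i] over all sellable i≤k, charging 1 whenever i<k.
net[1] = 2
net[2] = max(2+2-1, 8+0) = 8
net[3] = max(2+8-1, 8+2-1, 7+0) = 9
net[4] = max(2+9-1, 8+8-1, 7+2-1, 17+0) = 17
net[5] = max(2+17-1, 8+9-1, 7+8-1, 17+2-1, 21+0) = 21
net[6] = max(2+21-1, 8+17-1, 7+9-1, 17+8-1, 21+2-1, 11+0) = 24
net[7] = max(2+24-1, 8+21-1, 7+17-1, …, 11+2-1, 30+0) = 30
net[8] = max(2+30-1, 8+24-1, 7+21-1, …, 30+2-1, 14+0) = 33
net[9] = max(2+33-1, 8+30-1, 7+24-1, …, 14+2-1, 32+0) = 37
net[10] = max(2+37-1, 8+33-1, 7+30-1, …, 32+2-1, 35+0) = 41
One optimal plan: pieces 5 + 5 (1 cut) → $42 − $1 = $41.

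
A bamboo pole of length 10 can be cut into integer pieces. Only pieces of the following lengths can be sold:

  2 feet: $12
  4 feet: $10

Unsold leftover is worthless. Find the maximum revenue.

60

Let best[k] be the best obtainable value from length k. For each k, try every first piece i and keep the best of price[i] + best[k−i].
best[1] = 0
best[2] = 12
best[3] = 12
best[4] = max(12+12, 10+0) = 24
best[5] = max(12+12, 10+0) = 24
best[6] = max(12+24, 10+12) = 36
best[7] = max(12+24, 10+12) = 36
best[8] = max(12+36, 10+24) = 48
best[9] = max(12+36, 10+24) = 48
best[10] = max(12+48, 10+36) = 60
One optimal cutting: 2 + 2 + 2 + 2 + 2 → $60.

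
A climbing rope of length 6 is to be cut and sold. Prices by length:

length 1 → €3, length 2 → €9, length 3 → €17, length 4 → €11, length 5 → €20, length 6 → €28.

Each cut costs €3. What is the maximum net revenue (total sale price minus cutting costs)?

Let v[k] be the best obtainable value from length k. For each k, try every first piece i and keep the best of price[i] + v[k−i] minus the 3 cut fee when i<k.
v[1] = 3
v[2] = max(3+3-3, 9+0) = 9
v[3] = max(3+9-3, 9+3-3, 17+0) = 17
v[4] = max(3+17-3, 9+9-3, 17+3-3, 11+0) = 17
v[5] = max(3+17-3, 9+17-3, 17+9-3, 11+3-3, 20+0) = 23
v[6] = max(3+23-3, 9+17-3, 17+17-3, 11+9-3, 20+3-3, 28+0) = 31
One optimal plan: pieces 3 + 3 (1 cut) → €34 − €3 = €31.

31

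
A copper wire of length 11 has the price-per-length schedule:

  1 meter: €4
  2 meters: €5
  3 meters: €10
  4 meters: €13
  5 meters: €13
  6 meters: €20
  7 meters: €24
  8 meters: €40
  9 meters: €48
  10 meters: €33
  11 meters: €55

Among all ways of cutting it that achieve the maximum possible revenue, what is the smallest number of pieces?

Let r[k] be the best obtainable value from length k. For each k, try every first piece i and keep the best of price[i] + r[k−i].
r[1] = 4
r[2] = max(4+4, 5+0) = 8
r[3] = max(4+8, 5+4, 10+0) = 12
r[4] = max(4+12, 5+8, 10+4, 13+0) = 16
r[5] = max(4+16, 5+12, 10+8, 13+4, 13+0) = 20
r[6] = max(4+20, 5+16, 10+12, 13+8, 13+4, 20+0) = 24
r[7] = max(4+24, 5+20, 10+16, …, 20+4, 24+0) = 28
r[8] = max(4+28, 5+24, 10+20, …, 24+4, 40+0) = 40
r[9] = max(4+40, 5+28, 10+24, …, 40+4, 48+0) = 48
r[10] = max(4+48, 5+40, 10+28, …, 48+4, 33+0) = 52
r[11] = max(4+52, 5+48, 10+40, …, 33+4, 55+0) = 56
Maximum revenue is €56.
Now minimize piece count subject to staying optimal: for each k, pieces[k] = 1 + min over i with p[i]+r[k−i]=r[k] of pieces[k−i].
pieces[8] = 1
pieces[9] = 1
pieces[10] = 2
pieces[11] = 3

3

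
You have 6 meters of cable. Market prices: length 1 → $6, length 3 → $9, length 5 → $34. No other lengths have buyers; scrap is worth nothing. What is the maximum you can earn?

Let best[k] be the best obtainable value from length k. For each k, try every first piece i and keep the best of price[i] + best[k−i].
best[1] = 6
best[2] = 12  (first piece 1, then best[1]=6)
best[3] = max(6+12, 9+0) = 18
best[4] = max(6+18, 9+6) = 24
best[5] = max(6+24, 9+12, 34+0) = 34
best[6] = max(6+34, 9+18, 34+6) = 40
One optimal cutting: 5 + 1 → $40.

40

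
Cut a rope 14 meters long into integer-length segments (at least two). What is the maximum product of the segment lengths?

Let m[k] be the best product for length k (with at least one cut). For each first piece i, the rest contributes max(k−i, m[k−i]).
m[2] = 1×max(1,0) = 1×1 = 1
m[3] = max(1×2, 2×1) = 2
m[4] = max(1×3, 2×2, 3×1) = 4
m[5] = max(1×4, 2×3, 3×2, 4×1) = 6
m[6] = max(1×6, 2×4, 3×3, 4×2, 5×1) = 9
m[7] = max(1×9, 2×6, 3×4, 4×3, 5×2, 6×1) = 12
m[8] = max(1×12, 2×9, 3×6, …, 6×2, 7×1) = 18
m[9] = max(1×18, 2×12, 3×9, …, 7×2, 8×1) = 27
m[10] = max(1×27, 2×18, 3×12, …, 8×2, 9×1) = 36
m[11] = max(1×36, 2×27, 3×18, …, 9×2, 10×1) = 54
m[12] = max(1×54, 2×36, 3×27, …, 10×2, 11×1) = 81
m[13] = max(1×81, 2×54, 3×36, …, 11×2, 12×1) = 108
m[14] = max(1×108, 2×81, 3×54, …, 12×2, 13×1) = 162
One optimal split: 3 + 3 + 3 + 3 + 2; product 3×3×3×3×2 = 162.

162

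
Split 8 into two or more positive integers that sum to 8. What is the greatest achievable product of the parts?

Define m[k] = max over 1≤i<k of i · max(k−i, m[k−i]); the inner max lets the remainder stay uncut if that's better.
m[2] = 1×max(1,0) = 1×1 = 1
m[3] = 1×max(2,1) = 1×2 = 2
m[4] = 2×max(2,1) = 2×2 = 4
m[5] = 2×max(3,2) = 2×3 = 6
m[6] = 3×max(3,2) = 3×3 = 9
m[7] = 2×max(5,6) = 2×6 = 12
m[8] = 2×max(6,9) = 2×9 = 18
One optimal split: 3 + 3 + 2; product 3×3×2 = 18.

18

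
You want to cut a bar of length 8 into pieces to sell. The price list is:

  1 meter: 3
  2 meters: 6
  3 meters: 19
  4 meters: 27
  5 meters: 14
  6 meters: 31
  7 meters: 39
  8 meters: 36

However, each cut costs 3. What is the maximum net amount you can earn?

Build net[k] bottom-up: net[k] = max over allowed piece i of (p[i] + net[k−i]) − 3 per cut.
net[1] = 3
net[2] = 6
net[3] = 19
net[4] = 27
net[5] = 27  (first piece 1, then net[4]=27)
net[6] = 35  (first piece 3, then net[3]=19)
net[7] = 43  (first piece 3, then net[4]=27)
net[8] = 51  (first piece 4, then net[4]=27)
One optimal plan: pieces 4 + 4 (1 cut) → 54 − 3 = 51.

51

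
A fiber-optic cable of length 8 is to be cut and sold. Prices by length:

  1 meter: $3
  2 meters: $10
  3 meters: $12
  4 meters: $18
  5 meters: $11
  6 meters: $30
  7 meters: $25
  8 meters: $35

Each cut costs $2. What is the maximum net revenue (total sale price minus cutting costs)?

Build v[k] bottom-up: v[k] = max over allowed piece i of (p[i] + v[k−i]) − 2 per cut.
v[1] = 3
v[2] = max(3+3-2, 10+0) = 10
v[3] = max(3+10-2, 10+3-2, 12+0) = 12
v[4] = max(3+12-2, 10+10-2, 12+3-2, 18+0) = 18
v[5] = max(3+18-2, 10+12-2, 12+10-2, 18+3-2, 11+0) = 20
v[6] = max(3+20-2, 10+18-2, 12+12-2, 18+10-2, 11+3-2, 30+0) = 30
v[7] = max(3+30-2, 10+20-2, 12+18-2, …, 30+3-2, 25+0) = 31
v[8] = max(3+31-2, 10+30-2, 12+20-2, …, 25+3-2, 35+0) = 38
One optimal plan: pieces 6 + 2 (1 cut) → $40 − $2 = $38.

38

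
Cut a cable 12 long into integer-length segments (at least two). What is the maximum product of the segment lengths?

Fill f[k] for k=2..12: at each k try every first piece i and multiply by the better of (k−i) uncut or f[k−i].
Small cases: f[2]=1, f[3]=2, f[4]=4, f[5]=6, f[6]=9, f[7]=12.
f[8] = 2*max(6,9) = 2*9 = 18
f[9] = 3*max(6,9) = 3*9 = 27
f[10] = 2*max(8,18) = 2*18 = 36
f[11] = 2*max(9,27) = 2*27 = 54
f[12] = 3*max(9,27) = 3*27 = 81
One optimal split: 3 + 3 + 3 + 3; product 3*3*3*3 = 81.

81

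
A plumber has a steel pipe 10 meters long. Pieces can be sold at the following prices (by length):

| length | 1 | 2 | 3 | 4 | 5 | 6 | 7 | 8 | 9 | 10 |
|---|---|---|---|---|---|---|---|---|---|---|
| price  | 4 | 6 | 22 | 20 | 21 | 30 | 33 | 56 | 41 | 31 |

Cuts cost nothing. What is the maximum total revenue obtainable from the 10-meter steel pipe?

70

Let R[k] be the best obtainable value from length k. For each k, try every first piece i and keep the best of price[i] + R[k−i].
R[1] = 4
R[2] = max(4+4, 6+0) = 8
R[3] = max(4+8, 6+4, 22+0) = 22
R[4] = max(4+22, 6+8, 22+4, 20+0) = 26
R[5] = max(4+26, 6+22, 22+8, 20+4, 21+0) = 30
R[6] = max(4+30, 6+26, 22+22, 20+8, 21+4, 30+0) = 44
R[7] = max(4+44, 6+30, 22+26, …, 30+4, 33+0) = 48
R[8] = max(4+48, 6+44, 22+30, …, 33+4, 56+0) = 56
R[9] = max(4+56, 6+48, 22+44, …, 56+4, 41+0) = 66
R[10] = max(4+66, 6+56, 22+48, …, 41+4, 31+0) = 70
One optimal cutting: 3 + 3 + 3 + 1 → $22 + $22 + $22 + $4 = $70.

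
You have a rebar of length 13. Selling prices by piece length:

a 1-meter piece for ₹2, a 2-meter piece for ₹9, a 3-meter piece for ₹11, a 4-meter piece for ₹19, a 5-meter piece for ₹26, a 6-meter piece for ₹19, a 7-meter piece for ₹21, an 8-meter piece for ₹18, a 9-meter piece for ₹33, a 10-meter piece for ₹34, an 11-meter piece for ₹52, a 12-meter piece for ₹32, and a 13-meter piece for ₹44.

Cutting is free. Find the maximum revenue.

Build r[k] bottom-up: r[k] = max over allowed piece i of (p[i] + r[k−i]).
r[1] = 2
r[2] = 9
r[3] = 11  (first piece 1, then r[2]=9)
r[4] = 19
r[5] = 26
r[6] = 28  (first piece 1, then r[5]=26)
r[7] = 35  (first piece 2, then r[5]=26)
r[8] = 38  (first piece 4, then r[4]=19)
r[9] = 45  (first piece 4, then r[5]=26)
r[10] = 52  (first piece 5, then r[5]=26)
r[11] = 54  (first piece 1, then r[10]=52)
r[12] = 61  (first piece 2, then r[10]=52)
r[13] = 64  (first piece 4, then r[9]=45)
One optimal cutting: 5 + 4 + 4 → ₹26 + ₹19 + ₹19 = ₹64.

64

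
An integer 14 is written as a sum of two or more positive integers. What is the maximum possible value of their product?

162

Define g[k] = max over 1≤i<k of i · max(k−i, g[k−i]); the inner max lets the remainder stay uncut if that's better.
g[2] = 1*max(1,0) = 1*1 = 1
g[3] = max(1*2, 2*1) = 2
g[4] = max(1*3, 2*2, 3*1) = 4
g[5] = max(1*4, 2*3, 3*2, 4*1) = 6
g[6] = max(1*6, 2*4, 3*3, 4*2, 5*1) = 9
g[7] = max(1*9, 2*6, 3*4, 4*3, 5*2, 6*1) = 12
g[8] = max(1*12, 2*9, 3*6, …, 6*2, 7*1) = 18
g[9] = max(1*18, 2*12, 3*9, …, 7*2, 8*1) = 27
g[10] = max(1*27, 2*18, 3*12, …, 8*2, 9*1) = 36
g[11] = max(1*36, 2*27, 3*18, …, 9*2, 10*1) = 54
g[12] = max(1*54, 2*36, 3*27, …, 10*2, 11*1) = 81
g[13] = max(1*81, 2*54, 3*36, …, 11*2, 12*1) = 108
g[14] = max(1*108, 2*81, 3*54, …, 12*2, 13*1) = 162
One optimal split: 3 + 3 + 3 + 3 + 2; product 3*3*3*3*2 = 162.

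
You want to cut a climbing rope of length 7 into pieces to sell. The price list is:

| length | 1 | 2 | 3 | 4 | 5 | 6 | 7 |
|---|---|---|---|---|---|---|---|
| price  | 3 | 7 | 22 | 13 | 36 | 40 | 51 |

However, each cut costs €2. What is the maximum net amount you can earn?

Let v[k] be the best obtainable value from length k. For each k, try every first piece i and keep the best of price[i] + v[k−i] minus the 2 cut fee when i<k.
v[1] = 3
v[2] = max(3+3-2, 7+0) = 7
v[3] = max(3+7-2, 7+3-2, 22+0) = 22
v[4] = max(3+22-2, 7+7-2, 22+3-2, 13+0) = 23
v[5] = max(3+23-2, 7+22-2, 22+7-2, 13+3-2, 36+0) = 36
v[6] = max(3+36-2, 7+23-2, 22+22-2, 13+7-2, 36+3-2, 40+0) = 42
v[7] = max(3+42-2, 7+36-2, 22+23-2, …, 40+3-2, 51+0) = 51
Best is to make no cuts and sell whole for €51.

51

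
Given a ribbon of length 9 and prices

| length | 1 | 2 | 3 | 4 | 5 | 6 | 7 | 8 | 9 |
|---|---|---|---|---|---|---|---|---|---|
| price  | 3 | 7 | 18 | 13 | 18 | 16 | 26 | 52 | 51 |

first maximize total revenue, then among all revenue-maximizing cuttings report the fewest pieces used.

2

Consider every possible first cut. r[k] is the best of p[i]+r[k−i] over all sellable i≤k.
r[1] = 3
r[2] = max(3+3, 7+0) = 7
r[3] = max(3+7, 7+3, 18+0) = 18
r[4] = max(3+18, 7+7, 18+3, 13+0) = 21
r[5] = max(3+21, 7+18, 18+7, 13+3, 18+0) = 25
r[6] = max(3+25, 7+21, 18+18, 13+7, 18+3, 16+0) = 36
r[7] = max(3+36, 7+25, 18+21, …, 16+3, 26+0) = 39
r[8] = max(3+39, 7+36, 18+25, …, 26+3, 52+0) = 52
r[9] = max(3+52, 7+39, 18+36, …, 52+3, 51+0) = 55
Maximum revenue is ¢55.
Now minimize piece count subject to staying optimal: for each k, pieces[k] = 1 + min over i with p[i]+r[k−i]=r[k] of pieces[k−i].
pieces[6] = 2
pieces[7] = 3
pieces[8] = 1
pieces[9] = 2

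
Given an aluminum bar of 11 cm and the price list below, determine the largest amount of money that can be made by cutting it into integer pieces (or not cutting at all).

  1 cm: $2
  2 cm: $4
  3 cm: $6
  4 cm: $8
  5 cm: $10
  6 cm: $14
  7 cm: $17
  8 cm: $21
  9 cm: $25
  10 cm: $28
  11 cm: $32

32

Build best[k] bottom-up: best[k] = max over allowed piece i of (p[i] + best[k−i]).
best[1] = 2
best[2] = 4  (first piece 1, then best[1]=2)
best[3] = 6  (first piece 1, then best[2]=4)
best[4] = 8  (first piece 1, then best[3]=6)
best[5] = 10  (first piece 1, then best[4]=8)
best[6] = 14
best[7] = 17
best[8] = 21
best[9] = 25
best[10] = 28
best[11] = 32
Best is to sell the whole 11-cm piece uncut for $32.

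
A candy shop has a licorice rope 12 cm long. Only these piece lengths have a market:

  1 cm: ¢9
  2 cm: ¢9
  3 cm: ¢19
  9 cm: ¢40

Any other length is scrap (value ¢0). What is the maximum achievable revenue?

Let r[k] be the best obtainable value from length k. For each k, try every first piece i and keep the best of price[i] + r[k−i].
r[1] = 9
r[2] = max(9+9, 9+0) = 18
r[3] = max(9+18, 9+9, 19+0) = 27
r[4] = max(9+27, 9+18, 19+9) = 36
r[5] = max(9+36, 9+27, 19+18) = 45
r[6] = max(9+45, 9+36, 19+27) = 54
r[7] = max(9+54, 9+45, 19+36) = 63
r[8] = max(9+63, 9+54, 19+45) = 72
r[9] = max(9+72, 9+63, 19+54, 40+0) = 81
r[10] = max(9+81, 9+72, 19+63, 40+9) = 90
r[11] = max(9+90, 9+81, 19+72, 40+18) = 99
r[12] = max(9+99, 9+90, 19+81, 40+27) = 108
One optimal cutting: 1 + 1 + 1 + 1 + 1 + 1 + 1 + 1 + 1 + 1 + 1 + 1 → ¢108.

108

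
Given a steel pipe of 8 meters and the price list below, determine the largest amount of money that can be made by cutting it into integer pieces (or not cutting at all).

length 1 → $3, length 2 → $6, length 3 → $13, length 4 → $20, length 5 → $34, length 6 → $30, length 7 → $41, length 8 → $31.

Consider every possible first cut. r[k] is the best of p[i]+r[k−i] over all sellable i≤k.
r[1] = 3
r[2] = max(3+3, 6+0) = 6
r[3] = max(3+6, 6+3, 13+0) = 13
r[4] = max(3+13, 6+6, 13+3, 20+0) = 20
r[5] = max(3+20, 6+13, 13+6, 20+3, 34+0) = 34
r[6] = max(3+34, 6+20, 13+13, 20+6, 34+3, 30+0) = 37
r[7] = max(3+37, 6+34, 13+20, …, 30+3, 41+0) = 41
r[8] = max(3+41, 6+37, 13+34, …, 41+3, 31+0) = 47
One optimal cutting: 5 + 3 → $34 + $13 = $47.

47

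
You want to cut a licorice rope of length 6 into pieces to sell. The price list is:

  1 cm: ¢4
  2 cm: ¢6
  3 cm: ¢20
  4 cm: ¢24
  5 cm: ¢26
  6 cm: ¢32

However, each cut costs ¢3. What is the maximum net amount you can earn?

37

Let net[k] be the best obtainable value from length k. For each k, try every first piece i and keep the best of price[i] + net[k−i] minus the 3 cut fee when i<k.
net[1] = 4
net[2] = max(4+4-3, 6+0) = 6
net[3] = max(4+6-3, 6+4-3, 20+0) = 20
net[4] = max(4+20-3, 6+6-3, 20+4-3, 24+0) = 24
net[5] = max(4+24-3, 6+20-3, 20+6-3, 24+4-3, 26+0) = 26
net[6] = max(4+26-3, 6+24-3, 20+20-3, 24+6-3, 26+4-3, 32+0) = 37
One optimal plan: pieces 3 + 3 (1 cut) → ¢40 − ¢3 = ¢37.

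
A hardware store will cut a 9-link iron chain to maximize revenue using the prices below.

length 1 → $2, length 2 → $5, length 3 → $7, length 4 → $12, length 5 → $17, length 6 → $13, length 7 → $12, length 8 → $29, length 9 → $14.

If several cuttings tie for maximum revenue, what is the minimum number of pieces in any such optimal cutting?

2

Let r[k] be the best obtainable value from length k. For each k, try every first piece i and keep the best of price[i] + r[k−i].
r[1] = 2
r[2] = 5
r[3] = 7  (first piece 1, then r[2]=5)
r[4] = 12
r[5] = 17
r[6] = 19  (first piece 1, then r[5]=17)
r[7] = 22  (first piece 2, then r[5]=17)
r[8] = 29
r[9] = 31  (first piece 1, then r[8]=29)
Maximum revenue is $31.
Now minimize piece count subject to staying optimal: for each k, pieces[k] = 1 + min over i with p[i]+r[k−i]=r[k] of pieces[k−i].
pieces[6] = 2
pieces[7] = 2
pieces[8] = 1
pieces[9] = 2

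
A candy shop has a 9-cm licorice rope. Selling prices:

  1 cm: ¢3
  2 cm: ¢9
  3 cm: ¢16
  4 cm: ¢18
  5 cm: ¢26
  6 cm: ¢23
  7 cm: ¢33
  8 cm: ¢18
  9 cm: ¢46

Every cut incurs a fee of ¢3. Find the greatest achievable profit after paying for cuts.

46

Let net[k] be the best obtainable value from length k. For each k, try every first piece i and keep the best of price[i] + net[k−i] minus the 3 cut fee when i<k.
net[1] = 3
net[2] = 9
net[3] = 16
net[4] = 18
net[5] = 26
net[6] = 29  (first piece 3, then net[3]=16)
net[7] = 33
net[8] = 39  (first piece 3, then net[5]=26)
net[9] = 46
Best is to make no cuts and sell whole for ¢46.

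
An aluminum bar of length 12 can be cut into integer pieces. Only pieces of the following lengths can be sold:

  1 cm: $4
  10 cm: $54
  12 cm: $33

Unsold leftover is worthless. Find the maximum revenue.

Consider every possible first cut. best[k] is the best of p[i]+best[k−i] over all sellable i≤k.
best[1] = 4
best[2] = 8  (first piece 1, then best[1]=4)
best[3] = 12  (first piece 1, then best[2]=8)
best[4] = 16  (first piece 1, then best[3]=12)
best[5] = 20  (first piece 1, then best[4]=16)
best[6] = 24  (first piece 1, then best[5]=20)
best[7] = 28  (first piece 1, then best[6]=24)
best[8] = 32  (first piece 1, then best[7]=28)
best[9] = 36  (first piece 1, then best[8]=32)
best[10] = max(4+36, 54+0) = 54
best[11] = max(4+54, 54+4) = 58
best[12] = max(4+58, 54+8, 33+0) = 62
One optimal cutting: 10 + 1 + 1 → $62.

62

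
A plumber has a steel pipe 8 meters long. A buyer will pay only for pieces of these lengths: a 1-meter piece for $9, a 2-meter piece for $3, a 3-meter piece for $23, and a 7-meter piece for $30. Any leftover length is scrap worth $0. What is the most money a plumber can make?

72

Let f[k] be the best obtainable value from length k. For each k, try every first piece i and keep the best of price[i] + f[k−i].
f[1] = 9
f[2] = 18  (first piece 1, then f[1]=9)
f[3] = 27  (first piece 1, then f[2]=18)
f[4] = 36  (first piece 1, then f[3]=27)
f[5] = 45  (first piece 1, then f[4]=36)
f[6] = 54  (first piece 1, then f[5]=45)
f[7] = 63  (first piece 1, then f[6]=54)
f[8] = 72  (first piece 1, then f[7]=63)
One optimal cutting: 1 + 1 + 1 + 1 + 1 + 1 + 1 + 1 → $72.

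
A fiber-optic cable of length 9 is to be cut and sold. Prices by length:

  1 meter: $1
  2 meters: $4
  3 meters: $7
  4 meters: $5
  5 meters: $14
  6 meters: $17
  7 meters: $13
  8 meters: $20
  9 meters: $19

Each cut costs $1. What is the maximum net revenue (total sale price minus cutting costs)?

23

Let net[k] be the best obtainable value from length k. For each k, try every first piece i and keep the best of price[i] + net[k−i] minus the 1 cut fee when i<k.
net[1] = 1
net[2] = 4
net[3] = 7
net[4] = 7  (first piece 1, then net[3]=7)
net[5] = 14
net[6] = 17
net[7] = 17  (first piece 1, then net[6]=17)
net[8] = 20  (first piece 2, then net[6]=17)
net[9] = 23  (first piece 3, then net[6]=17)
One optimal plan: pieces 6 + 3 (1 cut) → $24 − $1 = $23.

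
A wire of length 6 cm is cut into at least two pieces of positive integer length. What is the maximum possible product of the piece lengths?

9

Let g[k] be the best product for length k (with at least one cut). For each first piece i, the rest contributes max(k−i, g[k−i]).
g[2] = 1*max(1,0) = 1*1 = 1
g[3] = 1*max(2,1) = 1*2 = 2
g[4] = 2*max(2,1) = 2*2 = 4
g[5] = 2*max(3,2) = 2*3 = 6
g[6] = 3*max(3,2) = 3*3 = 9
One optimal split: 3 + 3; product 3*3 = 9.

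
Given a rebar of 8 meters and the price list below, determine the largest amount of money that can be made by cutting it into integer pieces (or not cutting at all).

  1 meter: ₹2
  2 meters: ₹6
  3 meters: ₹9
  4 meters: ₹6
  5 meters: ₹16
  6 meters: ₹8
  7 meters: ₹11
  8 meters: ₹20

25

Build r[k] bottom-up: r[k] = max over allowed piece i of (p[i] + r[k−i]).
r[1] = 2
r[2] = max(2+2, 6+0) = 6
r[3] = max(2+6, 6+2, 9+0) = 9
r[4] = max(2+9, 6+6, 9+2, 6+0) = 12
r[5] = max(2+12, 6+9, 9+6, 6+2, 16+0) = 16
r[6] = max(2+16, 6+12, 9+9, 6+6, 16+2, 8+0) = 18
r[7] = max(2+18, 6+16, 9+12, …, 8+2, 11+0) = 22
r[8] = max(2+22, 6+18, 9+16, …, 11+2, 20+0) = 25
One optimal cutting: 5 + 3 → ₹16 + ₹9 = ₹25.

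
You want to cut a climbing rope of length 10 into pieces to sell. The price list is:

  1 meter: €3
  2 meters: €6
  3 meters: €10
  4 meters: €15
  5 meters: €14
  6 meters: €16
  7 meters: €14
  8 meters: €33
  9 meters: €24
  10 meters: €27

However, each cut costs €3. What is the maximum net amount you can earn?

Build net[k] bottom-up: net[k] = max over allowed piece i of (p[i] + net[k−i]) − 3 per cut.
net[1] = 3
net[2] = max(3+3-3, 6+0) = 6
net[3] = max(3+6-3, 6+3-3, 10+0) = 10
net[4] = max(3+10-3, 6+6-3, 10+3-3, 15+0) = 15
net[5] = max(3+15-3, 6+10-3, 10+6-3, 15+3-3, 14+0) = 15
net[6] = max(3+15-3, 6+15-3, 10+10-3, 15+6-3, 14+3-3, 16+0) = 18
net[7] = max(3+18-3, 6+15-3, 10+15-3, …, 16+3-3, 14+0) = 22
net[8] = max(3+22-3, 6+18-3, 10+15-3, …, 14+3-3, 33+0) = 33
net[9] = max(3+33-3, 6+22-3, 10+18-3, …, 33+3-3, 24+0) = 33
net[10] = max(3+33-3, 6+33-3, 10+22-3, …, 24+3-3, 27+0) = 36
One optimal plan: pieces 8 + 2 (1 cut) → €39 − €3 = €36.

36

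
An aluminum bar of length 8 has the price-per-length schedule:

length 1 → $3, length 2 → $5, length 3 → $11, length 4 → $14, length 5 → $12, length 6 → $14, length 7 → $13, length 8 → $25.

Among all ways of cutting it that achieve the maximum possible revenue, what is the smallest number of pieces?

Let r[k] be the best obtainable value from length k. For each k, try every first piece i and keep the best of price[i] + r[k−i].
r[1] = 3
r[2] = 6  (first piece 1, then r[1]=3)
r[3] = 11
r[4] = 14  (first piece 1, then r[3]=11)
r[5] = 17  (first piece 1, then r[4]=14)
r[6] = 22  (first piece 3, then r[3]=11)
r[7] = 25  (first piece 1, then r[6]=22)
r[8] = 28  (first piece 1, then r[7]=25)
Maximum revenue is $28.
Now minimize piece count subject to staying optimal: for each k, pieces[k] = 1 + min over i with p[i]+r[k−i]=r[k] of pieces[k−i].
pieces[5] = 2
pieces[6] = 2
pieces[7] = 2
pieces[8] = 2

2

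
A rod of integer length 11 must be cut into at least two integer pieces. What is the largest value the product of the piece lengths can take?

54

Fill g[k] for k=2..11: at each k try every first piece i and multiply by the better of (k−i) uncut or g[k−i].
g[2] = 1×max(1,0) = 1×1 = 1
g[3] = max(1×2, 2×1) = 2
g[4] = max(1×3, 2×2, 3×1) = 4
g[5] = max(1×4, 2×3, 3×2, 4×1) = 6
g[6] = max(1×6, 2×4, 3×3, 4×2, 5×1) = 9
g[7] = max(1×9, 2×6, 3×4, 4×3, 5×2, 6×1) = 12
g[8] = max(1×12, 2×9, 3×6, …, 6×2, 7×1) = 18
g[9] = max(1×18, 2×12, 3×9, …, 7×2, 8×1) = 27
g[10] = max(1×27, 2×18, 3×12, …, 8×2, 9×1) = 36
g[11] = max(1×36, 2×27, 3×18, …, 9×2, 10×1) = 54
One optimal split: 3 + 3 + 3 + 2; product 3×3×3×2 = 54.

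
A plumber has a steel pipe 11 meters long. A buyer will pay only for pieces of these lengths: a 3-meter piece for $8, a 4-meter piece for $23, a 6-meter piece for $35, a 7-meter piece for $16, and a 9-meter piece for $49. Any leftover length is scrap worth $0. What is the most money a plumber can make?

Let r[k] be the best obtainable value from length k. For each k, try every first piece i and keep the best of price[i] + r[k−i].
r[1] = 0
r[2] = 0
r[3] = 8
r[4] = max(8+0, 23+0) = 23
r[5] = max(8+0, 23+0) = 23
r[6] = max(8+8, 23+0, 35+0) = 35
r[7] = max(8+23, 23+8, 35+0, 16+0) = 35
r[8] = max(8+23, 23+23, 35+0, 16+0) = 46
r[9] = max(8+35, 23+23, 35+8, 16+0, 49+0) = 49
r[10] = max(8+35, 23+35, 35+23, 16+8, 49+0) = 58
r[11] = max(8+46, 23+35, 35+23, 16+23, 49+0) = 58
One optimal cutting: pieces 6 + 4 with 1 meter of scrap → $58.

58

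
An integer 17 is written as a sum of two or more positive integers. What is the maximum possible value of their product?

486

Fill prod[k] for k=2..17: at each k try every first piece i and multiply by the better of (k−i) uncut or prod[k−i].
Small cases: prod[2]=1, prod[3]=2, prod[4]=4, prod[5]=6, prod[6]=9, prod[7]=12, prod[8]=18, prod[9]=27, prod[10]=36.
prod[11] = 2×max(9,27) = 2×27 = 54
prod[12] = 3×max(9,27) = 3×27 = 81
prod[13] = 2×max(11,54) = 2×54 = 108
prod[14] = 2×max(12,81) = 2×81 = 162
prod[15] = 3×max(12,81) = 3×81 = 243
prod[16] = 2×max(14,162) = 2×162 = 324
prod[17] = 2×max(15,243) = 2×243 = 486
One optimal split: 3 + 3 + 3 + 3 + 3 + 2; product 3×3×3×3×3×2 = 486.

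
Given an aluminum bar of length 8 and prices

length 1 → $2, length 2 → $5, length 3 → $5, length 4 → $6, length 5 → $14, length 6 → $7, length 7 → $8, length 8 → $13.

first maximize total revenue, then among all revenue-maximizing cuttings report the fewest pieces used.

3

Consider every possible first cut. r[k] is the best of p[i]+r[k−i] over all sellable i≤k.
r[1] = 2
r[2] = max(2+2, 5+0) = 5
r[3] = max(2+5, 5+2, 5+0) = 7
r[4] = max(2+7, 5+5, 5+2, 6+0) = 10
r[5] = max(2+10, 5+7, 5+5, 6+2, 14+0) = 14
r[6] = max(2+14, 5+10, 5+7, 6+5, 14+2, 7+0) = 16
r[7] = max(2+16, 5+14, 5+10, …, 7+2, 8+0) = 19
r[8] = max(2+19, 5+16, 5+14, …, 8+2, 13+0) = 21
Maximum revenue is $21.
Now minimize piece count subject to staying optimal: for each k, pieces[k] = 1 + min over i with p[i]+r[k−i]=r[k] of pieces[k−i].
pieces[5] = 1
pieces[6] = 2
pieces[7] = 2
pieces[8] = 3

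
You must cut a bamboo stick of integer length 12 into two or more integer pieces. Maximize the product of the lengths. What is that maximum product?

Fill prod[k] for k=2..12: at each k try every first piece i and multiply by the better of (k−i) uncut or prod[k−i].
prod[2] = 1×max(1,0) = 1×1 = 1
prod[3] = 1×max(2,1) = 1×2 = 2
prod[4] = 2×max(2,1) = 2×2 = 4
prod[5] = 2×max(3,2) = 2×3 = 6
prod[6] = 3×max(3,2) = 3×3 = 9
prod[7] = 2×max(5,6) = 2×6 = 12
prod[8] = 2×max(6,9) = 2×9 = 18
prod[9] = 3×max(6,9) = 3×9 = 27
prod[10] = 2×max(8,18) = 2×18 = 36
prod[11] = 2×max(9,27) = 2×27 = 54
prod[12] = 3×max(9,27) = 3×27 = 81
One optimal split: 3 + 3 + 3 + 3; product 3×3×3×3 = 81.

81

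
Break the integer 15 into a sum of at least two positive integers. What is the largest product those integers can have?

Fill P[k] for k=2..15: at each k try every first piece i and multiply by the better of (k−i) uncut or P[k−i].
P[2] = 1*max(1,0) = 1*1 = 1
P[3] = max(1*2, 2*1) = 2
P[4] = max(1*3, 2*2, 3*1) = 4
P[5] = max(1*4, 2*3, 3*2, 4*1) = 6
P[6] = max(1*6, 2*4, 3*3, 4*2, 5*1) = 9
P[7] = max(1*9, 2*6, 3*4, 4*3, 5*2, 6*1) = 12
P[8] = max(1*12, 2*9, 3*6, …, 6*2, 7*1) = 18
P[9] = max(1*18, 2*12, 3*9, …, 7*2, 8*1) = 27
P[10] = max(1*27, 2*18, 3*12, …, 8*2, 9*1) = 36
P[11] = max(1*36, 2*27, 3*18, …, 9*2, 10*1) = 54
P[12] = max(1*54, 2*36, 3*27, …, 10*2, 11*1) = 81
P[13] = max(1*81, 2*54, 3*36, …, 11*2, 12*1) = 108
P[14] = max(1*108, 2*81, 3*54, …, 12*2, 13*1) = 162
P[15] = max(1*162, 2*108, 3*81, …, 13*2, 14*1) = 243
One optimal split: 3 + 3 + 3 + 3 + 3; product 3*3*3*3*3 = 243.

243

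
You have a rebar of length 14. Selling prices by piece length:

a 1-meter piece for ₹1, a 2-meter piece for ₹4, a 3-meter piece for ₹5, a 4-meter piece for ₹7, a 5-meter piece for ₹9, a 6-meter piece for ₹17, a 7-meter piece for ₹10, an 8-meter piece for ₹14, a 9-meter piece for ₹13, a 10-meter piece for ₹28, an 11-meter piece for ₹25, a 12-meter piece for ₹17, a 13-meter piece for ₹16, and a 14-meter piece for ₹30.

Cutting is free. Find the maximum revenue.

38

Build r[k] bottom-up: r[k] = max over allowed piece i of (p[i] + r[k−i]).
r[1] = 1
r[2] = max(1+1, 4+0) = 4
r[3] = max(1+4, 4+1, 5+0) = 5
r[4] = max(1+5, 4+4, 5+1, 7+0) = 8
r[5] = max(1+8, 4+5, 5+4, 7+1, 9+0) = 9
r[6] = max(1+9, 4+8, 5+5, 7+4, 9+1, 17+0) = 17
r[7] = max(1+17, 4+9, 5+8, …, 17+1, 10+0) = 18
r[8] = max(1+18, 4+17, 5+9, …, 10+1, 14+0) = 21
r[9] = max(1+21, 4+18, 5+17, …, 14+1, 13+0) = 22
r[10] = max(1+22, 4+21, 5+18, …, 13+1, 28+0) = 28
r[11] = max(1+28, 4+22, 5+21, …, 28+1, 25+0) = 29
r[12] = max(1+29, 4+28, 5+22, …, 25+1, 17+0) = 34
r[13] = max(1+34, 4+29, 5+28, …, 17+1, 16+0) = 35
r[14] = max(1+35, 4+34, 5+29, …, 16+1, 30+0) = 38
One optimal cutting: 6 + 6 + 2 → ₹17 + ₹17 + ₹4 = ₹38.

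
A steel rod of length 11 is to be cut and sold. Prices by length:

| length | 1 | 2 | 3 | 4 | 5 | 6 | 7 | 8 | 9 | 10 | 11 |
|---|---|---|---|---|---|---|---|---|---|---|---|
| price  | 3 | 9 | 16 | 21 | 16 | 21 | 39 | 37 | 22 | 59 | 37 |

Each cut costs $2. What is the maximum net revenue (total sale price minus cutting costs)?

Consider every possible first cut. net[k] is the best of p[i]+net[k−i] over all sellable i≤k, charging 2 whenever i<k.
net[1] = 3
net[2] = 9
net[3] = 16
net[4] = 21
net[5] = 23  (first piece 2, then net[3]=16)
net[6] = 30  (first piece 3, then net[3]=16)
net[7] = 39
net[8] = 40  (first piece 1, then net[7]=39)
net[9] = 46  (first piece 2, then net[7]=39)
net[10] = 59
net[11] = 60  (first piece 1, then net[10]=59)
One optimal plan: pieces 10 + 1 (1 cut) → $62 − $2 = $60.

60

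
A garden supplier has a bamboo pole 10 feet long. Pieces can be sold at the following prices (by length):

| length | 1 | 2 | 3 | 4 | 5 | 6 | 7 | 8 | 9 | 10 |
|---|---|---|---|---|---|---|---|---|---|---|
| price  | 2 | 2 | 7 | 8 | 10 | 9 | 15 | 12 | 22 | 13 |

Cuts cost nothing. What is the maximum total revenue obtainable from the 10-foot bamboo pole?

Consider every possible first cut. r[k] is the best of p[i]+r[k−i] over all sellable i≤k.
r[1] = 2
r[2] = max(2+2, 2+0) = 4
r[3] = max(2+4, 2+2, 7+0) = 7
r[4] = max(2+7, 2+4, 7+2, 8+0) = 9
r[5] = max(2+9, 2+7, 7+4, 8+2, 10+0) = 11
r[6] = max(2+11, 2+9, 7+7, 8+4, 10+2, 9+0) = 14
r[7] = max(2+14, 2+11, 7+9, …, 9+2, 15+0) = 16
r[8] = max(2+16, 2+14, 7+11, …, 15+2, 12+0) = 18
r[9] = max(2+18, 2+16, 7+14, …, 12+2, 22+0) = 22
r[10] = max(2+22, 2+18, 7+16, …, 22+2, 13+0) = 24
One optimal cutting: 9 + 1 → $22 + $2 = $24.

24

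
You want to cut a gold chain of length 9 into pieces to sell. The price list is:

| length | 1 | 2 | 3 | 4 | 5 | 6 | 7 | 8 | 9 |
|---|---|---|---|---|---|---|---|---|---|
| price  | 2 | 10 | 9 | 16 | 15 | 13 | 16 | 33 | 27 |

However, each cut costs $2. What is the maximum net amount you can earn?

34

Consider every possible first cut. r[k] is the best of p[i]+r[k−i] over all sellable i≤k, charging 2 whenever i<k.
r[1] = 2
r[2] = 10
r[3] = 10  (first piece 1, then r[2]=10)
r[4] = 18  (first piece 2, then r[2]=10)
r[5] = 18  (first piece 1, then r[4]=18)
r[6] = 26  (first piece 2, then r[4]=18)
r[7] = 26  (first piece 1, then r[6]=26)
r[8] = 34  (first piece 2, then r[6]=26)
r[9] = 34  (first piece 1, then r[8]=34)
One optimal plan: pieces 2 + 2 + 2 + 2 + 1 (4 cuts) → $42 − $8 = $34.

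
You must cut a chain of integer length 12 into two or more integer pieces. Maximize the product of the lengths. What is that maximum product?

Fill f[k] for k=2..12: at each k try every first piece i and multiply by the better of (k−i) uncut or f[k−i].
f[2] = 1×max(1,0) = 1×1 = 1
f[3] = 1×max(2,1) = 1×2 = 2
f[4] = 2×max(2,1) = 2×2 = 4
f[5] = 2×max(3,2) = 2×3 = 6
f[6] = 3×max(3,2) = 3×3 = 9
f[7] = 2×max(5,6) = 2×6 = 12
f[8] = 2×max(6,9) = 2×9 = 18
f[9] = 3×max(6,9) = 3×9 = 27
f[10] = 2×max(8,18) = 2×18 = 36
f[11] = 2×max(9,27) = 2×27 = 54
f[12] = 3×max(9,27) = 3×27 = 81
One optimal split: 3 + 3 + 3 + 3; product 3×3×3×3 = 81.

81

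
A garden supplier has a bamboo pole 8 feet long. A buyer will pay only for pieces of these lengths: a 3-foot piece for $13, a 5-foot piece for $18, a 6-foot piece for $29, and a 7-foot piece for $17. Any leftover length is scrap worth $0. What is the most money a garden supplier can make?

Build r[k] bottom-up: r[k] = max over allowed piece i of (p[i] + r[k−i]).
r[1] = 0
r[2] = 0
r[3] = 13
r[4] = 13
r[5] = max(13+0, 18+0) = 18
r[6] = max(13+13, 18+0, 29+0) = 29
r[7] = max(13+13, 18+0, 29+0, 17+0) = 29
r[8] = max(13+18, 18+13, 29+0, 17+0) = 31
One optimal cutting: 5 + 3 → $31.

31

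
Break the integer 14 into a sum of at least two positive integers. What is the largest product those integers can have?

Fill P[k] for k=2..14: at each k try every first piece i and multiply by the better of (k−i) uncut or P[k−i].
P[2] = 1×max(1,0) = 1×1 = 1
P[3] = max(1×2, 2×1) = 2
P[4] = max(1×3, 2×2, 3×1) = 4
P[5] = max(1×4, 2×3, 3×2, 4×1) = 6
P[6] = max(1×6, 2×4, 3×3, 4×2, 5×1) = 9
P[7] = max(1×9, 2×6, 3×4, 4×3, 5×2, 6×1) = 12
P[8] = max(1×12, 2×9, 3×6, …, 6×2, 7×1) = 18
P[9] = max(1×18, 2×12, 3×9, …, 7×2, 8×1) = 27
P[10] = max(1×27, 2×18, 3×12, …, 8×2, 9×1) = 36
P[11] = max(1×36, 2×27, 3×18, …, 9×2, 10×1) = 54
P[12] = max(1×54, 2×36, 3×27, …, 10×2, 11×1) = 81
P[13] = max(1×81, 2×54, 3×36, …, 11×2, 12×1) = 108
P[14] = max(1×108, 2×81, 3×54, …, 12×2, 13×1) = 162
One optimal split: 3 + 3 + 3 + 3 + 2; product 3×3×3×3×2 = 162.

162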